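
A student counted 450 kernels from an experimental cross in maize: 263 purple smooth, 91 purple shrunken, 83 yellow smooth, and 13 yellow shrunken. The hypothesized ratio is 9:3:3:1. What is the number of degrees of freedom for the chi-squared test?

3

A goodness-of-fit test with 4 phenotype classes has df = 4 − 1 = 3.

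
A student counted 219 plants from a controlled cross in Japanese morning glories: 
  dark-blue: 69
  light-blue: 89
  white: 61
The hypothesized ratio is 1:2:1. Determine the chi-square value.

8.260

Expected counts for N = 219 under a 1:2:1 ratio (total parts = 4):
  dark-blue: 219 × 1/4 = 54.75
  light-blue: 219 × 2/4 = 109.5
  white: 219 × 1/4 = 54.75
χ² = Σ (O − E)² / E
  dark-blue: (69 − 54.75)² / 54.75 = 3.7089
  light-blue: (89 − 109.5)² / 109.5 = 3.8379
  white: (61 − 54.75)² / 54.75 = 0.7135
χ² = 3.7089 + 3.8379 + 0.7135 = 8.2603 ≈ 8.260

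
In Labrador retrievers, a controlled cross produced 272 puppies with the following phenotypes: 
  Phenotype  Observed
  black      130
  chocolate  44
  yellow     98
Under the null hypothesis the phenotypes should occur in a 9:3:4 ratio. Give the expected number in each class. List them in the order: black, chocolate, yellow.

The 9:3:4 ratio has 16 parts, so with N = 272 the expected counts are:
  black: 272 × 9/16 = 153
  chocolate: 272 × 3/16 = 51
  yellow: 272 × 4/16 = 68

153, 51, 68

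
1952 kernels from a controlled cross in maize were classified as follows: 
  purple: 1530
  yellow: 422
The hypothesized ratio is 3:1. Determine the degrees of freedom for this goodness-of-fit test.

A goodness-of-fit test with 2 phenotype classes has df = 2 − 1 = 1.

1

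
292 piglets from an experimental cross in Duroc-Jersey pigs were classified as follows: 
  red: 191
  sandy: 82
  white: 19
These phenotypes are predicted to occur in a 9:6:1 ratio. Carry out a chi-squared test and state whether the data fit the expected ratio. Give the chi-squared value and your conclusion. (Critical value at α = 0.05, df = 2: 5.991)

11.294; not consistent

Total ratio parts = 16. Expected numbers out of 292:
  red: 292 × 9/16 = 164.25
  sandy: 292 × 6/16 = 109.5
  white: 292 × 1/16 = 18.25
χ² = Σ (O − E)² / E
  red: (191 − 164.25)² / 164.25 = 4.3565
  sandy: (82 − 109.5)² / 109.5 = 6.9064
  white: (19 − 18.25)² / 18.25 = 0.0308
χ² = 4.3565 + 6.9064 + 0.0308 = 11.2937 ≈ 11.294
Degrees of freedom = 3 − 1 = 2; critical value at α = 0.05 is 5.991.
Since 11.294 > 5.991, we reject the null hypothesis — the data do not fit the 9:6:1 ratio.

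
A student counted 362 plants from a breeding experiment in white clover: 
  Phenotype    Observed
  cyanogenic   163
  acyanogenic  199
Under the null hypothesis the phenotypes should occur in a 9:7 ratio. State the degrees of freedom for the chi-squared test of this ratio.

1

A goodness-of-fit test with 2 phenotype classes has df = 2 − 1 = 1.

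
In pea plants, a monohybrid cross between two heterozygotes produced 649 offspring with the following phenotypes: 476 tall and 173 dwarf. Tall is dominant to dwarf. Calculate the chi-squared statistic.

For a monohybrid cross between heterozygotes with complete dominance, the expected phenotypic ratio is 3:1.
The 3:1 ratio has 4 parts, so with N = 649 the expected counts are:
  tall: 649 × 3/4 = 486.75
  dwarf: 649 × 1/4 = 162.25
χ² = Σ (O − E)² / E
  tall: (476 − 486.75)² / 486.75 = 0.2374
  dwarf: (173 − 162.25)² / 162.25 = 0.7122
χ² = 0.2374 + 0.7122 = 0.9496 ≈ 0.950

0.950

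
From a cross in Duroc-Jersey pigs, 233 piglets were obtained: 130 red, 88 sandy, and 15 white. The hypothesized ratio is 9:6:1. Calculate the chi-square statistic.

The 9:6:1 ratio has 16 parts, so with N = 233 the expected counts are:
  red: 233 × 9/16 = 131.0625
  sandy: 233 × 6/16 = 87.375
  white: 233 × 1/16 = 14.5625
χ² = Σ (O − E)² / E
  red: (130 − 131.0625)² / 131.0625 = 0.0086
  sandy: (88 − 87.375)² / 87.375 = 0.0045
  white: (15 − 14.5625)² / 14.5625 = 0.0131
χ² = 0.0086 + 0.0045 + 0.0131 = 0.0262 ≈ 0.026

0.026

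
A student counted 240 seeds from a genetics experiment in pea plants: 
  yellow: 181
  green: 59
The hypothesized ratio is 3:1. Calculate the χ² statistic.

0.022

Total ratio parts = 4. Expected numbers out of 240:
  yellow: 240 × 3/4 = 180
  green: 240 × 1/4 = 60
χ² = Σ (O − E)² / E
  yellow: (181 − 180)² / 180 = 0.0056
  green: (59 − 60)² / 60 = 0.0167
χ² = 0.0056 + 0.0167 = 0.0223 ≈ 0.022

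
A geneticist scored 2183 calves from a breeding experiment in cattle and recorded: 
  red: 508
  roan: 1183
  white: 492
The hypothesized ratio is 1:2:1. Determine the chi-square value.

15.575

The 1:2:1 ratio has 4 parts, so with N = 2183 the expected counts are:
  red: 2183 × 1/4 = 545.75
  roan: 2183 × 2/4 = 1091.5
  white: 2183 × 1/4 = 545.75
χ² = Σ (O − E)² / E
  red: (508 − 545.75)² / 545.75 = 2.6112
  roan: (1183 − 1091.5)² / 1091.5 = 7.6704
  white: (492 − 545.75)² / 545.75 = 5.2937
χ² = 2.6112 + 7.6704 + 5.2937 = 15.5753 ≈ 15.575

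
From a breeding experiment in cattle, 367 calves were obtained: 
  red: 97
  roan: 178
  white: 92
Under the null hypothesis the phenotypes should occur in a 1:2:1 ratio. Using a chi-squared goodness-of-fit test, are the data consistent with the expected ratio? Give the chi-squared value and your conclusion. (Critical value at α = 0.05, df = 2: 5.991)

0.466; consistent

Total ratio parts = 4. Expected numbers out of 367:
  red: 367 × 1/4 = 91.75
  roan: 367 × 2/4 = 183.5
  white: 367 × 1/4 = 91.75
χ² = Σ (O − E)² / E
  red: (97 − 91.75)² / 91.75 = 0.3004
  roan: (178 − 183.5)² / 183.5 = 0.1649
  white: (92 − 91.75)² / 91.75 = 0.0007
χ² = 0.3004 + 0.1649 + 0.0007 = 0.466
Degrees of freedom = 3 − 1 = 2; critical value at α = 0.05 is 5.991.
Since 0.466 < 5.991, we fail to reject the null hypothesis — the data are consistent with the 1:2:1 ratio.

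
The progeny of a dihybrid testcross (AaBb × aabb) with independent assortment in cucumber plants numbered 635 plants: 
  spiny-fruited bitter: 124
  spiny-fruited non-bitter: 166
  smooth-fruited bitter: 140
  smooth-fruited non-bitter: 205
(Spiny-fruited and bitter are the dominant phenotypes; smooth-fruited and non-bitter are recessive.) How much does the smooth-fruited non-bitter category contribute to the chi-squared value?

13.474

A dihybrid testcross with independent assortment gives a 1:1:1:1 ratio.
Expected counts for N = 635 under a 1:1:1:1 ratio (total parts = 4):
  spiny-fruited bitter: 635 × 1/4 = 158.75
  spiny-fruited non-bitter: 635 × 1/4 = 158.75
  smooth-fruited bitter: 635 × 1/4 = 158.75
  smooth-fruited non-bitter: 635 × 1/4 = 158.75
Contribution of smooth-fruited non-bitter: (205 − 158.75)² / 158.75 = 13.4744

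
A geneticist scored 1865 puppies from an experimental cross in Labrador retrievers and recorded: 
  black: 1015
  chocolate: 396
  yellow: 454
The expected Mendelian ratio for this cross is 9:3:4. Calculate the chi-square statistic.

Expected counts for N = 1865 under a 9:3:4 ratio (total parts = 16):
  black: 1865 × 9/16 = 1049.0625
  chocolate: 1865 × 3/16 = 349.6875
  yellow: 1865 × 4/16 = 466.25
χ² = Σ (O − E)² / E
  black: (1015 − 1049.0625)² / 1049.0625 = 1.1060
  chocolate: (396 − 349.6875)² / 349.6875 = 6.1336
  yellow: (454 − 466.25)² / 466.25 = 0.3218
χ² = 1.1060 + 6.1336 + 0.3218 = 7.5614 ≈ 7.561

7.561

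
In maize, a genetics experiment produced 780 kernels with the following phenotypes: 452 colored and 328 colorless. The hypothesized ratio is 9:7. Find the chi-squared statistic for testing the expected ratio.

Under the 9:7 hypothesis (Σ ratio = 16, N = 780):
  colored: 780 × 9/16 = 438.75
  colorless: 780 × 7/16 = 341.25
χ² = Σ (O − E)² / E
  colored: (452 − 438.75)² / 438.75 = 0.4001
  colorless: (328 − 341.25)² / 341.25 = 0.5145
χ² = 0.4001 + 0.5145 = 0.9146 ≈ 0.915

0.915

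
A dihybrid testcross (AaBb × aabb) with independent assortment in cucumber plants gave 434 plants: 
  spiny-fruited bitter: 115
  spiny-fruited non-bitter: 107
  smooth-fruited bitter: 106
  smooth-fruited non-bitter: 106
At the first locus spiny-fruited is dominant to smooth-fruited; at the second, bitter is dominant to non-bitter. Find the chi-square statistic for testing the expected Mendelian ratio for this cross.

A dihybrid testcross with independent assortment gives a 1:1:1:1 ratio.
Total ratio parts = 4. Expected numbers out of 434:
  spiny-fruited bitter: 434 × 1/4 = 108.5
  spiny-fruited non-bitter: 434 × 1/4 = 108.5
  smooth-fruited bitter: 434 × 1/4 = 108.5
  smooth-fruited non-bitter: 434 × 1/4 = 108.5
χ² = Σ (O − E)² / E
  spiny-fruited bitter: (115 − 108.5)² / 108.5 = 0.3894
  spiny-fruited non-bitter: (107 − 108.5)² / 108.5 = 0.0207
  smooth-fruited bitter: (106 − 108.5)² / 108.5 = 0.0576
  smooth-fruited non-bitter: (106 − 108.5)² / 108.5 = 0.0576
χ² = 0.3894 + 0.0207 + 0.0576 + 0.0576 = 0.5253 ≈ 0.525

0.525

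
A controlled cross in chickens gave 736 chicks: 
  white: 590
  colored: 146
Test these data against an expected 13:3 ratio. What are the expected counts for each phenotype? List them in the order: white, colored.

Under the 13:3 hypothesis (Σ ratio = 16, N = 736):
  white: 736 × 13/16 = 598
  colored: 736 × 3/16 = 138

598, 138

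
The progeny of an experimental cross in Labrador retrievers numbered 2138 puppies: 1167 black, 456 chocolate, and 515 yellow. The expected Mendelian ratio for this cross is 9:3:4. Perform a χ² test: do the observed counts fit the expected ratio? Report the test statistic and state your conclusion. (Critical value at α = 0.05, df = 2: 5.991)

9.347; not consistent

Total ratio parts = 16. Expected numbers out of 2138:
  black: 2138 × 9/16 = 1202.625
  chocolate: 2138 × 3/16 = 400.875
  yellow: 2138 × 4/16 = 534.5
χ² = Σ (O − E)² / E
  black: (1167 − 1202.625)² / 1202.625 = 1.0553
  chocolate: (456 − 400.875)² / 400.875 = 7.5803
  yellow: (515 − 534.5)² / 534.5 = 0.7114
χ² = 1.0553 + 7.5803 + 0.7114 = 9.347
Degrees of freedom = 3 − 1 = 2; critical value at α = 0.05 is 5.991.
Since 9.347 > 5.991, we reject the null hypothesis — the data do not fit the 9:3:4 ratio.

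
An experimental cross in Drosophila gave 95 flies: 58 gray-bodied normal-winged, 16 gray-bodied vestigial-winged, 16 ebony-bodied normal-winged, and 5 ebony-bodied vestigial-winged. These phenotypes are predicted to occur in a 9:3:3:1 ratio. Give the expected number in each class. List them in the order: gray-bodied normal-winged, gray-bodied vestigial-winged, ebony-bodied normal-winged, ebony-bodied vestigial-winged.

53.4375, 17.8125, 17.8125, 5.9375

Total ratio parts = 16. Expected numbers out of 95:
  gray-bodied normal-winged: 95 × 9/16 = 53.4375
  gray-bodied vestigial-winged: 95 × 3/16 = 17.8125
  ebony-bodied normal-winged: 95 × 3/16 = 17.8125
  ebony-bodied vestigial-winged: 95 × 1/16 = 5.9375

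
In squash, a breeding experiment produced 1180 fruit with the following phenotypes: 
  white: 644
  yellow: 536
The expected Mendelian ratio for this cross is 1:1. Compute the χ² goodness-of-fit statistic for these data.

The 1:1 ratio has 2 parts, so with N = 1180 the expected counts are:
  white: 1180 × 1/2 = 590
  yellow: 1180 × 1/2 = 590
χ² = Σ (O − E)² / E
  white: (644 − 590)² / 590 = 4.9424
  yellow: (536 − 590)² / 590 = 4.9424
χ² = 4.9424 + 4.9424 = 9.8848 ≈ 9.885

9.885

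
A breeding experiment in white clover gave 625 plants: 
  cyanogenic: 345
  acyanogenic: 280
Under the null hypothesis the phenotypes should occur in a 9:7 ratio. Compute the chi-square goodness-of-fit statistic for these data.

Under the 9:7 hypothesis (Σ ratio = 16, N = 625):
  cyanogenic: 625 × 9/16 = 351.5625
  acyanogenic: 625 × 7/16 = 273.4375
χ² = Σ (O − E)² / E
  cyanogenic: (345 − 351.5625)² / 351.5625 = 0.1225
  acyanogenic: (280 − 273.4375)² / 273.4375 = 0.1575
χ² = 0.1225 + 0.1575 = 0.280

0.280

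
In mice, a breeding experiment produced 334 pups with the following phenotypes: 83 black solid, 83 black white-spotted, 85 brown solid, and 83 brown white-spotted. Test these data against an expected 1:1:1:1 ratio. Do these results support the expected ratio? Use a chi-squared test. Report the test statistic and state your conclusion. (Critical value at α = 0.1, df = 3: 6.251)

Under the 1:1:1:1 hypothesis (Σ ratio = 4, N = 334):
  black solid: 334 × 1/4 = 83.5
  black white-spotted: 334 × 1/4 = 83.5
  brown solid: 334 × 1/4 = 83.5
  brown white-spotted: 334 × 1/4 = 83.5
χ² = Σ (O − E)² / E
  black solid: (83 − 83.5)² / 83.5 = 0.0030
  black white-spotted: (83 − 83.5)² / 83.5 = 0.0030
  brown solid: (85 − 83.5)² / 83.5 = 0.0269
  brown white-spotted: (83 − 83.5)² / 83.5 = 0.0030
χ² = 0.0030 + 0.0030 + 0.0269 + 0.0030 = 0.0359 ≈ 0.036
Degrees of freedom = 4 − 1 = 3; critical value at α = 0.1 is 6.251.
Since 0.036 < 6.251, we fail to reject the null hypothesis — the data are consistent with the 1:1:1:1 ratio.

0.036; consistent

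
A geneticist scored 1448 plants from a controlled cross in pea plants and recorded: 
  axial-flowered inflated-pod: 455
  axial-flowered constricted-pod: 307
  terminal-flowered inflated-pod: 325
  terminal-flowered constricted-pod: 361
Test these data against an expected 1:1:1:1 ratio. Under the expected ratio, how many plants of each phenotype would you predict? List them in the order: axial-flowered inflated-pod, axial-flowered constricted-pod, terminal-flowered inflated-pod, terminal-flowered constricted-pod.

The 1:1:1:1 ratio has 4 parts, so with N = 1448 the expected counts are:
  axial-flowered inflated-pod: 1448 × 1/4 = 362
  axial-flowered constricted-pod: 1448 × 1/4 = 362
  terminal-flowered inflated-pod: 1448 × 1/4 = 362
  terminal-flowered constricted-pod: 1448 × 1/4 = 362

362, 362, 362, 362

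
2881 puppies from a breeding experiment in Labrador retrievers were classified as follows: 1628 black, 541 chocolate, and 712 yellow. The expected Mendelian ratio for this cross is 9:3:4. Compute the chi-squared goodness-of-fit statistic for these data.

0.130

Total ratio parts = 16. Expected numbers out of 2881:
  black: 2881 × 9/16 = 1620.5625
  chocolate: 2881 × 3/16 = 540.1875
  yellow: 2881 × 4/16 = 720.25
χ² = Σ (O − E)² / E
  black: (1628 − 1620.5625)² / 1620.5625 = 0.0341
  chocolate: (541 − 540.1875)² / 540.1875 = 0.0012
  yellow: (712 − 720.25)² / 720.25 = 0.0945
χ² = 0.0341 + 0.0012 + 0.0945 = 0.1298 ≈ 0.130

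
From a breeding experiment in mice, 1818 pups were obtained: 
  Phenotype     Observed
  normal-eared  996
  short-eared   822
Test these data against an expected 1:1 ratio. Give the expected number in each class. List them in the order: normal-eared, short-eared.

The 1:1 ratio has 2 parts, so with N = 1818 the expected counts are:
  normal-eared: 1818 × 1/2 = 909
  short-eared: 1818 × 1/2 = 909

909, 909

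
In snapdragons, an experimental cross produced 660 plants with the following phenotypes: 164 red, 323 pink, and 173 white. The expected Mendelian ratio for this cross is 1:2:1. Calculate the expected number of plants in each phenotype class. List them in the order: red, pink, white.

Total ratio parts = 4. Expected numbers out of 660:
  red: 660 × 1/4 = 165
  pink: 660 × 2/4 = 330
  white: 660 × 1/4 = 165

165, 330, 165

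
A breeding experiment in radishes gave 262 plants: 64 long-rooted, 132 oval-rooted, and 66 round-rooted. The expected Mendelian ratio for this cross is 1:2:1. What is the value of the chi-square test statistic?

0.046

Total ratio parts = 4. Expected numbers out of 262:
  long-rooted: 262 × 1/4 = 65.5
  oval-rooted: 262 × 2/4 = 131
  round-rooted: 262 × 1/4 = 65.5
χ² = Σ (O − E)² / E
  long-rooted: (64 − 65.5)² / 65.5 = 0.0344
  oval-rooted: (132 − 131)² / 131 = 0.0076
  round-rooted: (66 − 65.5)² / 65.5 = 0.0038
χ² = 0.0344 + 0.0076 + 0.0038 = 0.0458 ≈ 0.046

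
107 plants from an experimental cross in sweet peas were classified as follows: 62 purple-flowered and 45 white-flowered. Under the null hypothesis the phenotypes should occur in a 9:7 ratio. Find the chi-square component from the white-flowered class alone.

The 9:7 ratio has 16 parts, so with N = 107 the expected counts are:
  purple-flowered: 107 × 9/16 = 60.1875
  white-flowered: 107 × 7/16 = 46.8125
Contribution of white-flowered: (45 − 46.8125)² / 46.8125 = 0.0702

0.070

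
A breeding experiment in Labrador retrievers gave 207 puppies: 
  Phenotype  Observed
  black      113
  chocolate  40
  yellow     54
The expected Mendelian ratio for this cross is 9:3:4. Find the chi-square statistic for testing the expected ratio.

0.236

Total ratio parts = 16. Expected numbers out of 207:
  black: 207 × 9/16 = 116.4375
  chocolate: 207 × 3/16 = 38.8125
  yellow: 207 × 4/16 = 51.75
χ² = Σ (O − E)² / E
  black: (113 − 116.4375)² / 116.4375 = 0.1015
  chocolate: (40 − 38.8125)² / 38.8125 = 0.0363
  yellow: (54 − 51.75)² / 51.75 = 0.0978
χ² = 0.1015 + 0.0363 + 0.0978 = 0.2356 ≈ 0.236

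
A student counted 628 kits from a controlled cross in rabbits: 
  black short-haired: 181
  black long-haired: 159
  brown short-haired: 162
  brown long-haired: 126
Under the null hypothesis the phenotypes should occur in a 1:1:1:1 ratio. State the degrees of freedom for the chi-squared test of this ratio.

A goodness-of-fit test with 4 phenotype classes has df = 4 − 1 = 3.

3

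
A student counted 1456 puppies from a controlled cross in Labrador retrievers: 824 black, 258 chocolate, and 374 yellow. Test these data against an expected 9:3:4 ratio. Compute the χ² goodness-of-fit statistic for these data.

1.129

Expected counts for N = 1456 under a 9:3:4 ratio (total parts = 16):
  black: 1456 × 9/16 = 819
  chocolate: 1456 × 3/16 = 273
  yellow: 1456 × 4/16 = 364
χ² = Σ (O − E)² / E
  black: (824 − 819)² / 819 = 0.0305
  chocolate: (258 − 273)² / 273 = 0.8242
  yellow: (374 − 364)² / 364 = 0.2747
χ² = 0.0305 + 0.8242 + 0.2747 = 1.1294 ≈ 1.129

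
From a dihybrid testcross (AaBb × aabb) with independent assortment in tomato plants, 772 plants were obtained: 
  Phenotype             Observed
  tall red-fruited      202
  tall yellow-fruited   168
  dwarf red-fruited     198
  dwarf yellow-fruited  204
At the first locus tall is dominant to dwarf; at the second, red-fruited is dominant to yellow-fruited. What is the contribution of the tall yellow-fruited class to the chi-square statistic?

A dihybrid testcross with independent assortment gives a 1:1:1:1 ratio.
Expected counts for N = 772 under a 1:1:1:1 ratio (total parts = 4):
  tall red-fruited: 772 × 1/4 = 193
  tall yellow-fruited: 772 × 1/4 = 193
  dwarf red-fruited: 772 × 1/4 = 193
  dwarf yellow-fruited: 772 × 1/4 = 193
Contribution of tall yellow-fruited: (168 − 193)² / 193 = 3.2383

3.238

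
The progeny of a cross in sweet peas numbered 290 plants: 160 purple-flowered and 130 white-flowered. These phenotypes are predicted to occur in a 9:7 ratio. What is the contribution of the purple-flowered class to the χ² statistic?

The 9:7 ratio has 16 parts, so with N = 290 the expected counts are:
  purple-flowered: 290 × 9/16 = 163.125
  white-flowered: 290 × 7/16 = 126.875
Contribution of purple-flowered: (160 − 163.125)² / 163.125 = 0.0599

0.060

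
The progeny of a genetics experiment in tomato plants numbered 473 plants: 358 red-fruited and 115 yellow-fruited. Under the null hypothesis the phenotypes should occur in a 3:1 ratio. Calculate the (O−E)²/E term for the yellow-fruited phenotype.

The 3:1 ratio has 4 parts, so with N = 473 the expected counts are:
  red-fruited: 473 × 3/4 = 354.75
  yellow-fruited: 473 × 1/4 = 118.25
Contribution of yellow-fruited: (115 − 118.25)² / 118.25 = 0.0893

0.089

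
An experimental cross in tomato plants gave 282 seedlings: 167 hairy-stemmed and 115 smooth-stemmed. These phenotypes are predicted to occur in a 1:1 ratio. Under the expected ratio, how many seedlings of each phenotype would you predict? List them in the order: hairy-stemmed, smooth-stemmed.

141, 141

Under the 1:1 hypothesis (Σ ratio = 2, N = 282):
  hairy-stemmed: 282 × 1/2 = 141
  smooth-stemmed: 282 × 1/2 = 141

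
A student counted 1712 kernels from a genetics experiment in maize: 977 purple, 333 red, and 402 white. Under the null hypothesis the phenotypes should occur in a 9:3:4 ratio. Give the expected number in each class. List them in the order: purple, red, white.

963, 321, 428

Under the 9:3:4 hypothesis (Σ ratio = 16, N = 1712):
  purple: 1712 × 9/16 = 963
  red: 1712 × 3/16 = 321
  white: 1712 × 4/16 = 428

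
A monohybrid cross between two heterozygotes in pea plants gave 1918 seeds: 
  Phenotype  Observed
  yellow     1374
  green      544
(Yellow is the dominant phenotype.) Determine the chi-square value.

For a monohybrid cross between heterozygotes with complete dominance, the expected phenotypic ratio is 3:1.
Under the 3:1 hypothesis (Σ ratio = 4, N = 1918):
  yellow: 1918 × 3/4 = 1438.5
  green: 1918 × 1/4 = 479.5
χ² = Σ (O − E)² / E
  yellow: (1374 − 1438.5)² / 1438.5 = 2.8921
  green: (544 − 479.5)² / 479.5 = 8.6762
χ² = 2.8921 + 8.6762 = 11.5683 ≈ 11.568

11.568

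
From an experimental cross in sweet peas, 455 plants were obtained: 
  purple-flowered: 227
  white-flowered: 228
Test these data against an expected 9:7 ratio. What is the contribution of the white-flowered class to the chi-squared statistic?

4.207

Total ratio parts = 16. Expected numbers out of 455:
  purple-flowered: 455 × 9/16 = 255.9375
  white-flowered: 455 × 7/16 = 199.0625
Contribution of white-flowered: (228 − 199.0625)² / 199.0625 = 4.2066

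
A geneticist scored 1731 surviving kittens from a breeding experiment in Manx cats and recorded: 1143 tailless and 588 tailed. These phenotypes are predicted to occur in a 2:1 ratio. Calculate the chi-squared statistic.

Total ratio parts = 3. Expected numbers out of 1731:
  tailless: 1731 × 2/3 = 1154
  tailed: 1731 × 1/3 = 577
χ² = Σ (O − E)² / E
  tailless: (1143 − 1154)² / 1154 = 0.1049
  tailed: (588 − 577)² / 577 = 0.2097
χ² = 0.1049 + 0.2097 = 0.3146 ≈ 0.315

0.315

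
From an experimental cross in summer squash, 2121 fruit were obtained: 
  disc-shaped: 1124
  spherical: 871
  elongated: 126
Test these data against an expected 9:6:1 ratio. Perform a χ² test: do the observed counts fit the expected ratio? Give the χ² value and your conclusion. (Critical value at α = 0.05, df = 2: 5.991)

Total ratio parts = 16. Expected numbers out of 2121:
  disc-shaped: 2121 × 9/16 = 1193.0625
  spherical: 2121 × 6/16 = 795.375
  elongated: 2121 × 1/16 = 132.5625
χ² = Σ (O − E)² / E
  disc-shaped: (1124 − 1193.0625)² / 1193.0625 = 3.9978
  spherical: (871 − 795.375)² / 795.375 = 7.1905
  elongated: (126 − 132.5625)² / 132.5625 = 0.3249
χ² = 3.9978 + 7.1905 + 0.3249 = 11.5132 ≈ 11.513
Degrees of freedom = 3 − 1 = 2; critical value at α = 0.05 is 5.991.
Since 11.513 > 5.991, we reject the null hypothesis — the data do not fit the 9:6:1 ratio.

11.513; not consistent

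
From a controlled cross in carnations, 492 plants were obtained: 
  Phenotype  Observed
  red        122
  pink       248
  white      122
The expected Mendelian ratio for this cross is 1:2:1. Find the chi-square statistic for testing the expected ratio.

Under the 1:2:1 hypothesis (Σ ratio = 4, N = 492):
  red: 492 × 1/4 = 123
  pink: 492 × 2/4 = 246
  white: 492 × 1/4 = 123
χ² = Σ (O − E)² / E
  red: (122 − 123)² / 123 = 0.0081
  pink: (248 − 246)² / 246 = 0.0163
  white: (122 − 123)² / 123 = 0.0081
χ² = 0.0081 + 0.0163 + 0.0081 = 0.0325 ≈ 0.033

0.033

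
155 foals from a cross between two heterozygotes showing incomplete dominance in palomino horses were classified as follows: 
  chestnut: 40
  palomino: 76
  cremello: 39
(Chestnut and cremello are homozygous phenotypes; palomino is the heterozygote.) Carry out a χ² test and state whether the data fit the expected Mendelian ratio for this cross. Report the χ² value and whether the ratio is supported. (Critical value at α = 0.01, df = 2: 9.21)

With incomplete dominance, a heterozygote × heterozygote cross gives a 1:2:1 phenotypic ratio.
Under the 1:2:1 hypothesis (Σ ratio = 4, N = 155):
  chestnut: 155 × 1/4 = 38.75
  palomino: 155 × 2/4 = 77.5
  cremello: 155 × 1/4 = 38.75
χ² = Σ (O − E)² / E
  chestnut: (40 − 38.75)² / 38.75 = 0.0403
  palomino: (76 − 77.5)² / 77.5 = 0.0290
  cremello: (39 − 38.75)² / 38.75 = 0.0016
χ² = 0.0403 + 0.0290 + 0.0016 = 0.0709 ≈ 0.071
Degrees of freedom = 3 − 1 = 2; critical value at α = 0.01 is 9.21.
Since 0.071 < 9.21, we fail to reject the null hypothesis — the data are consistent with the 1:2:1 ratio.

0.071; consistent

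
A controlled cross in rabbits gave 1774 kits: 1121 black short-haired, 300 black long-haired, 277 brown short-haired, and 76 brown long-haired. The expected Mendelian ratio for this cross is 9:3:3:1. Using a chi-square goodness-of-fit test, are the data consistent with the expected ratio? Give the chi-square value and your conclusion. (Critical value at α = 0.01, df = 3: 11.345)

Under the 9:3:3:1 hypothesis (Σ ratio = 16, N = 1774):
  black short-haired: 1774 × 9/16 = 997.875
  black long-haired: 1774 × 3/16 = 332.625
  brown short-haired: 1774 × 3/16 = 332.625
  brown long-haired: 1774 × 1/16 = 110.875
χ² = Σ (O − E)² / E
  black short-haired: (1121 − 997.875)² / 997.875 = 15.1920
  black long-haired: (300 − 332.625)² / 332.625 = 3.2000
  brown short-haired: (277 − 332.625)² / 332.625 = 9.3022
  brown long-haired: (76 − 110.875)² / 110.875 = 10.9697
χ² = 15.1920 + 3.2000 + 9.3022 + 10.9697 = 38.6639 ≈ 38.664
Degrees of freedom = 4 − 1 = 3; critical value at α = 0.01 is 11.345.
Since 38.664 > 11.345, we reject the null hypothesis — the data do not fit the 9:3:3:1 ratio.

38.664; not consistent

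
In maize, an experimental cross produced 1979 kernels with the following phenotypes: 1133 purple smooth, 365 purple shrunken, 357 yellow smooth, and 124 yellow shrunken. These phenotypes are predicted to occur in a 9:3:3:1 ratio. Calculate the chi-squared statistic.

Total ratio parts = 16. Expected numbers out of 1979:
  purple smooth: 1979 × 9/16 = 1113.1875
  purple shrunken: 1979 × 3/16 = 371.0625
  yellow smooth: 1979 × 3/16 = 371.0625
  yellow shrunken: 1979 × 1/16 = 123.6875
χ² = Σ (O − E)² / E
  purple smooth: (1133 − 1113.1875)² / 1113.1875 = 0.3526
  purple shrunken: (365 − 371.0625)² / 371.0625 = 0.0991
  yellow smooth: (357 − 371.0625)² / 371.0625 = 0.5329
  yellow shrunken: (124 − 123.6875)² / 123.6875 = 0.0008
χ² = 0.3526 + 0.0991 + 0.5329 + 0.0008 = 0.9854 ≈ 0.985

0.985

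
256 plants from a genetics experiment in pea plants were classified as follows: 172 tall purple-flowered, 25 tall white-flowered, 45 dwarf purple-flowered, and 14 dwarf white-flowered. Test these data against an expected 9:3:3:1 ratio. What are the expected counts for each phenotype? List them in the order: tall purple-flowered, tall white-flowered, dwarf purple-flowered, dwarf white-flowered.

144, 48, 48, 16

Total ratio parts = 16. Expected numbers out of 256:
  tall purple-flowered: 256 × 9/16 = 144
  tall white-flowered: 256 × 3/16 = 48
  dwarf purple-flowered: 256 × 3/16 = 48
  dwarf white-flowered: 256 × 1/16 = 16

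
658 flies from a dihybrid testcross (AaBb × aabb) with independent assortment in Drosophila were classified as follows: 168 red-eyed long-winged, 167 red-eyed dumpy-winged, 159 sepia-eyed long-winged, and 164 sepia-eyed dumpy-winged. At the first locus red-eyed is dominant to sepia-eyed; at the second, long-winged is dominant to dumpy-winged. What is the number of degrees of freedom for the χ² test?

3

A dihybrid testcross with independent assortment gives a 1:1:1:1 ratio.
A goodness-of-fit test with 4 phenotype classes has df = 4 − 1 = 3.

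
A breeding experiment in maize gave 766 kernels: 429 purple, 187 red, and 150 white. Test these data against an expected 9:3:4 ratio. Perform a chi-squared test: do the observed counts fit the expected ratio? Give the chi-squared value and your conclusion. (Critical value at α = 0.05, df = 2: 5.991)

Expected counts for N = 766 under a 9:3:4 ratio (total parts = 16):
  purple: 766 × 9/16 = 430.875
  red: 766 × 3/16 = 143.625
  white: 766 × 4/16 = 191.5
χ² = Σ (O − E)² / E
  purple: (429 − 430.875)² / 430.875 = 0.0082
  red: (187 − 143.625)² / 143.625 = 13.0993
  white: (150 − 191.5)² / 191.5 = 8.9935
χ² = 0.0082 + 13.0993 + 8.9935 = 22.101
Degrees of freedom = 3 − 1 = 2; critical value at α = 0.05 is 5.991.
Since 22.101 > 5.991, we reject the null hypothesis — the data do not fit the 9:3:4 ratio.

22.101; not consistent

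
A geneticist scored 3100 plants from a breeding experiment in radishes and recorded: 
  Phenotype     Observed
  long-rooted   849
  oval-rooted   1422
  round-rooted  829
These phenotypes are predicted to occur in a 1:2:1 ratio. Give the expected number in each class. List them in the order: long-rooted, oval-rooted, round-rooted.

Under the 1:2:1 hypothesis (Σ ratio = 4, N = 3100):
  long-rooted: 3100 × 1/4 = 775
  oval-rooted: 3100 × 2/4 = 1550
  round-rooted: 3100 × 1/4 = 775

775, 1550, 775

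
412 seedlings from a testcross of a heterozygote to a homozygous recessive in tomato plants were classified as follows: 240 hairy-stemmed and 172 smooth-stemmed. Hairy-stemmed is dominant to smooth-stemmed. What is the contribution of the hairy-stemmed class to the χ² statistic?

A testcross of a heterozygote (Aa × aa) gives a 1:1 phenotypic ratio.
Expected counts for N = 412 under a 1:1 ratio (total parts = 2):
  hairy-stemmed: 412 × 1/2 = 206
  smooth-stemmed: 412 × 1/2 = 206
Contribution of hairy-stemmed: (240 − 206)² / 206 = 5.6117

5.612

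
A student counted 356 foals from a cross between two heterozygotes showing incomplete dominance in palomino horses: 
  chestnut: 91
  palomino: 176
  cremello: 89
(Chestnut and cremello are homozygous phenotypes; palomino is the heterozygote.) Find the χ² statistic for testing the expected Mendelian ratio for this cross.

0.067

With incomplete dominance, a heterozygote × heterozygote cross gives a 1:2:1 phenotypic ratio.
Expected counts for N = 356 under a 1:2:1 ratio (total parts = 4):
  chestnut: 356 × 1/4 = 89
  palomino: 356 × 2/4 = 178
  cremello: 356 × 1/4 = 89
χ² = Σ (O − E)² / E
  chestnut: (91 − 89)² / 89 = 0.0449
  palomino: (176 − 178)² / 178 = 0.0225
  cremello: (89 − 89)² / 89 = 0.0000
χ² = 0.0449 + 0.0225 + 0.0000 = 0.0674 ≈ 0.067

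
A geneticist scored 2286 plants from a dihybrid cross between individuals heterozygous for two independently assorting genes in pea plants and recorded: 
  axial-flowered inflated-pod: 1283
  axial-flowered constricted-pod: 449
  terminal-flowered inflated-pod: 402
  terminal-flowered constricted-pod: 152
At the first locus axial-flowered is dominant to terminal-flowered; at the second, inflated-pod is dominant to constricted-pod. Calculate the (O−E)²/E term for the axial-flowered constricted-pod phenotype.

A dihybrid F₂ with independent assortment and complete dominance at both loci gives a 9:3:3:1 phenotypic ratio.
Under the 9:3:3:1 hypothesis (Σ ratio = 16, N = 2286):
  axial-flowered inflated-pod: 2286 × 9/16 = 1285.875
  axial-flowered constricted-pod: 2286 × 3/16 = 428.625
  terminal-flowered inflated-pod: 2286 × 3/16 = 428.625
  terminal-flowered constricted-pod: 2286 × 1/16 = 142.875
Contribution of axial-flowered constricted-pod: (449 − 428.625)² / 428.625 = 0.9685

0.969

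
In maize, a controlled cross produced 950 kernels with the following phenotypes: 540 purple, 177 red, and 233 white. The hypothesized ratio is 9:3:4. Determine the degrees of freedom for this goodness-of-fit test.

2

A goodness-of-fit test with 3 phenotype classes has df = 3 − 1 = 2.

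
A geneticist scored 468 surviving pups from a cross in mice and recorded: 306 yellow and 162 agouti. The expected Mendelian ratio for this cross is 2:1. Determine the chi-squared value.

The 2:1 ratio has 3 parts, so with N = 468 the expected counts are:
  yellow: 468 × 2/3 = 312
  agouti: 468 × 1/3 = 156
χ² = Σ (O − E)² / E
  yellow: (306 − 312)² / 312 = 0.1154
  agouti: (162 − 156)² / 156 = 0.2308
χ² = 0.1154 + 0.2308 = 0.3462 ≈ 0.346

0.346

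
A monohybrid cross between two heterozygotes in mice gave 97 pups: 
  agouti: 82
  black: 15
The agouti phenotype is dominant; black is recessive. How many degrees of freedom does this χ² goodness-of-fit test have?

For a monohybrid cross between heterozygotes with complete dominance, the expected phenotypic ratio is 3:1.
A goodness-of-fit test with 2 phenotype classes has df = 2 − 1 = 1.

1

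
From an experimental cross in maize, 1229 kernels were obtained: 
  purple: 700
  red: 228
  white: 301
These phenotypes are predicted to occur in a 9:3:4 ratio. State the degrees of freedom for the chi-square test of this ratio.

A goodness-of-fit test with 3 phenotype classes has df = 3 − 1 = 2.

2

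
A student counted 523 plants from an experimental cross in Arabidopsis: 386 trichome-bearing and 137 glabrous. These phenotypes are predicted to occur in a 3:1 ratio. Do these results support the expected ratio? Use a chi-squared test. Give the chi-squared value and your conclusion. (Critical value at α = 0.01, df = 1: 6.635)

Total ratio parts = 4. Expected numbers out of 523:
  trichome-bearing: 523 × 3/4 = 392.25
  glabrous: 523 × 1/4 = 130.75
χ² = Σ (O − E)² / E
  trichome-bearing: (386 − 392.25)² / 392.25 = 0.0996
  glabrous: (137 − 130.75)² / 130.75 = 0.2988
χ² = 0.0996 + 0.2988 = 0.3984 ≈ 0.398
Degrees of freedom = 2 − 1 = 1; critical value at α = 0.01 is 6.635.
Since 0.398 < 6.635, we fail to reject the null hypothesis — the data are consistent with the 3:1 ratio.

0.398; consistent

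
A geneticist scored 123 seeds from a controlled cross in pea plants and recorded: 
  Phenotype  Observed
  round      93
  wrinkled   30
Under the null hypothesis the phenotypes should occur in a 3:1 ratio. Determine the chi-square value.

Under the 3:1 hypothesis (Σ ratio = 4, N = 123):
  round: 123 × 3/4 = 92.25
  wrinkled: 123 × 1/4 = 30.75
χ² = Σ (O − E)² / E
  round: (93 − 92.25)² / 92.25 = 0.0061
  wrinkled: (30 − 30.75)² / 30.75 = 0.0183
χ² = 0.0061 + 0.0183 = 0.0244 ≈ 0.024

0.024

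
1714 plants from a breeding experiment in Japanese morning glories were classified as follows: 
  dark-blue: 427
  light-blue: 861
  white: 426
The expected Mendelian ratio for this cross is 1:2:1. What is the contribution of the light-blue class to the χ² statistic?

0.019

The 1:2:1 ratio has 4 parts, so with N = 1714 the expected counts are:
  dark-blue: 1714 × 1/4 = 428.5
  light-blue: 1714 × 2/4 = 857
  white: 1714 × 1/4 = 428.5
Contribution of light-blue: (861 − 857)² / 857 = 0.0187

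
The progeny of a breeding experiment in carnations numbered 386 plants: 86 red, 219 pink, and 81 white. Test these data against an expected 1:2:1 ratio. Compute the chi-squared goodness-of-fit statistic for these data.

7.135

Under the 1:2:1 hypothesis (Σ ratio = 4, N = 386):
  red: 386 × 1/4 = 96.5
  pink: 386 × 2/4 = 193
  white: 386 × 1/4 = 96.5
χ² = Σ (O − E)² / E
  red: (86 − 96.5)² / 96.5 = 1.1425
  pink: (219 − 193)² / 193 = 3.5026
  white: (81 − 96.5)² / 96.5 = 2.4896
χ² = 1.1425 + 3.5026 + 2.4896 = 7.1347 ≈ 7.135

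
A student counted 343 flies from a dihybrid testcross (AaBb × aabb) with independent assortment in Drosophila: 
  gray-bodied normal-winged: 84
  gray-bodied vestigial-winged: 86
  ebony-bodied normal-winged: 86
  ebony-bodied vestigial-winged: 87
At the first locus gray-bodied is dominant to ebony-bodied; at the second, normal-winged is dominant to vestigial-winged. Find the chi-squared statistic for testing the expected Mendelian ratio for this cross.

0.055

A dihybrid testcross with independent assortment gives a 1:1:1:1 ratio.
Expected counts for N = 343 under a 1:1:1:1 ratio (total parts = 4):
  gray-bodied normal-winged: 343 × 1/4 = 85.75
  gray-bodied vestigial-winged: 343 × 1/4 = 85.75
  ebony-bodied normal-winged: 343 × 1/4 = 85.75
  ebony-bodied vestigial-winged: 343 × 1/4 = 85.75
χ² = Σ (O − E)² / E
  gray-bodied normal-winged: (84 − 85.75)² / 85.75 = 0.0357
  gray-bodied vestigial-winged: (86 − 85.75)² / 85.75 = 0.0007
  ebony-bodied normal-winged: (86 − 85.75)² / 85.75 = 0.0007
  ebony-bodied vestigial-winged: (87 − 85.75)² / 85.75 = 0.0182
χ² = 0.0357 + 0.0007 + 0.0007 + 0.0182 = 0.0553 ≈ 0.055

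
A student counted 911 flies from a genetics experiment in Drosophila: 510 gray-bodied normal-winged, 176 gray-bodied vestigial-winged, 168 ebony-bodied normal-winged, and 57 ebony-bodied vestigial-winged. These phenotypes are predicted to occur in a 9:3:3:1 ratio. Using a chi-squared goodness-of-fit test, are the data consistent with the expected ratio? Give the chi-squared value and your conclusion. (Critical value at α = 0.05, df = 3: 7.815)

0.216; consistent

The 9:3:3:1 ratio has 16 parts, so with N = 911 the expected counts are:
  gray-bodied normal-winged: 911 × 9/16 = 512.4375
  gray-bodied vestigial-winged: 911 × 3/16 = 170.8125
  ebony-bodied normal-winged: 911 × 3/16 = 170.8125
  ebony-bodied vestigial-winged: 911 × 1/16 = 56.9375
χ² = Σ (O − E)² / E
  gray-bodied normal-winged: (510 − 512.4375)² / 512.4375 = 0.0116
  gray-bodied vestigial-winged: (176 − 170.8125)² / 170.8125 = 0.1575
  ebony-bodied normal-winged: (168 − 170.8125)² / 170.8125 = 0.0463
  ebony-bodied vestigial-winged: (57 − 56.9375)² / 56.9375 = 0.0001
χ² = 0.0116 + 0.1575 + 0.0463 + 0.0001 = 0.2155 ≈ 0.216
Degrees of freedom = 4 − 1 = 3; critical value at α = 0.05 is 7.815.
Since 0.216 < 7.815, we fail to reject the null hypothesis — the data are consistent with the 9:3:3:1 ratio.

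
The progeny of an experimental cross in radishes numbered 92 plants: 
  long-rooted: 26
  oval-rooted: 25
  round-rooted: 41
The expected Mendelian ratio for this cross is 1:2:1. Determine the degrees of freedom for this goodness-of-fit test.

A goodness-of-fit test with 3 phenotype classes has df = 3 − 1 = 2.

2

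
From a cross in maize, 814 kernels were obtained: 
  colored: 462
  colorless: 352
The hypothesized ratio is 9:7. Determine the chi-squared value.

0.085

The 9:7 ratio has 16 parts, so with N = 814 the expected counts are:
  colored: 814 × 9/16 = 457.875
  colorless: 814 × 7/16 = 356.125
χ² = Σ (O − E)² / E
  colored: (462 − 457.875)² / 457.875 = 0.0372
  colorless: (352 − 356.125)² / 356.125 = 0.0478
χ² = 0.0372 + 0.0478 = 0.085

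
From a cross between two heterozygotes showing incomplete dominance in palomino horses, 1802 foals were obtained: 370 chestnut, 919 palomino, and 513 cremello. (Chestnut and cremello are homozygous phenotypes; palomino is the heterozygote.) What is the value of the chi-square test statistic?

23.415

With incomplete dominance, a heterozygote × heterozygote cross gives a 1:2:1 phenotypic ratio.
Under the 1:2:1 hypothesis (Σ ratio = 4, N = 1802):
  chestnut: 1802 × 1/4 = 450.5
  palomino: 1802 × 2/4 = 901
  cremello: 1802 × 1/4 = 450.5
χ² = Σ (O − E)² / E
  chestnut: (370 − 450.5)² / 450.5 = 14.3846
  palomino: (919 − 901)² / 901 = 0.3596
  cremello: (513 − 450.5)² / 450.5 = 8.6709
χ² = 14.3846 + 0.3596 + 8.6709 = 23.4151 ≈ 23.415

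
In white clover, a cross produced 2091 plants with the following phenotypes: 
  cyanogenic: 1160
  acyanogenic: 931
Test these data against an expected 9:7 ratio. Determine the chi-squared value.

Under the 9:7 hypothesis (Σ ratio = 16, N = 2091):
  cyanogenic: 2091 × 9/16 = 1176.1875
  acyanogenic: 2091 × 7/16 = 914.8125
χ² = Σ (O − E)² / E
  cyanogenic: (1160 − 1176.1875)² / 1176.1875 = 0.2228
  acyanogenic: (931 − 914.8125)² / 914.8125 = 0.2864
χ² = 0.2228 + 0.2864 = 0.5092 ≈ 0.509

0.509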